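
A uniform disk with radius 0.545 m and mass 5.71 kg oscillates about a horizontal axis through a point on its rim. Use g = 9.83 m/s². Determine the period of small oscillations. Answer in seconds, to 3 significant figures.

I_cm = ½mr² = 0.8480 kg·m². The pivot is at distance d = 0.545 m from the centre of mass.
By the parallel-axis theorem, I = I_cm + md² = 0.8480 + 1.696 = 2.544 kg·m².
T = 2π√(I/(mgd)) = 2π√(2.544/(5.71 × 9.83 × 0.545)) = 1.81 s.

1.81 s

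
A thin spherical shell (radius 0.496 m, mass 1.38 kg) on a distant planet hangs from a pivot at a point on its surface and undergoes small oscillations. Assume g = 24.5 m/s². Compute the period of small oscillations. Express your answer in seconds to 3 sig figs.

1.15 s

I_cm = (2/3)mr² = 0.2263 kg·m². The pivot is at distance d = 0.496 m from the centre of mass.
By the parallel-axis theorem, I = I_cm + md² = 0.2263 + 0.3395 = 0.5658 kg·m².
T = 2π√(I/(mgd)) = 2π√(0.5658/(1.38 × 24.5 × 0.496)) = 1.15 s.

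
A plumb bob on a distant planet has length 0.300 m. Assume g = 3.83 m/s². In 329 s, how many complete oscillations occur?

T = 2π√(L/g) = 2π√(0.300/3.83) = 1.758 s.
Number of complete oscillations = ⌊329/1.758⌋ = ⌊187.1⌋ = 187.

187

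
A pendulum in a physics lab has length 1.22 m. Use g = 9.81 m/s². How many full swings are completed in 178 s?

80

T = 2π√(L/g) = 2π√(1.22/9.81) = 2.216 s.
Number of complete oscillations = ⌊178/2.216⌋ = ⌊80.33⌋ = 80.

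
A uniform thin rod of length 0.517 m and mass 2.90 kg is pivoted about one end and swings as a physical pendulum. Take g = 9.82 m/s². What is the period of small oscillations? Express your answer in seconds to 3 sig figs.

1.18 s

For a physical pendulum T = 2π√(I/(mgd)), with d = 0.2585 m from pivot to centre of mass.
I_cm = mL²/12 = 2.90 × 0.517²/12 = 0.06459 kg·m²; I = I_cm + md² = 0.06459 + 2.90 × 0.2585² = 0.2584 kg·m².
T = 2π√(0.2584/(2.90 × 9.82 × 0.2585)) = 1.18 s.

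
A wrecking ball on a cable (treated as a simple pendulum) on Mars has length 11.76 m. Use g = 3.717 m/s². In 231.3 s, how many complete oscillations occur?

T = 2π√(L/g) = 2π√(11.76/3.717) = 11.176 s.
Number of complete oscillations = ⌊231.3/11.176⌋ = ⌊20.696⌋ = 20.

20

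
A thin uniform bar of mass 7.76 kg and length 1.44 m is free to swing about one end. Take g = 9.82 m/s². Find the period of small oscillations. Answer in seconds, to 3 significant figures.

For a physical pendulum T = 2π√(I/(mgd)), with d = 0.7200 m from pivot to centre of mass.
I_cm = mL²/12 = 7.76 × 1.44²/12 = 1.341 kg·m²; I = I_cm + md² = 1.341 + 7.76 × 0.7200² = 5.364 kg·m².
T = 2π√(5.364/(7.76 × 9.82 × 0.7200)) = 1.96 s.

1.96 s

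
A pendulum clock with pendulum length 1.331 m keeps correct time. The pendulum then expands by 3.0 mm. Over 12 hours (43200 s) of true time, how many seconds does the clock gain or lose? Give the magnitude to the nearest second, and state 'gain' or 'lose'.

T ∝ √L, so T'/T = √(1.33400/1.331) = 1.00113.
In 43200 s of true time the clock registers 43200/1.00113 = 43151.4 s, so it loses 49 s.

lose 49 s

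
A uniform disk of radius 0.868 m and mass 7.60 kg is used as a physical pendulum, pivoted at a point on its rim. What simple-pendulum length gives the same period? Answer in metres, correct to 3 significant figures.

1.30 m

The equivalent simple-pendulum length is L_eq = I/(md), where I is about the pivot and d = 0.8680 m.
I_cm = ½mR² = 2.863 kg·m², so I = I_cm + md² = 2.863 + 5.726 = 8.589 kg·m².
L_eq = 8.589/(7.60 × 0.8680) = 1.30 m.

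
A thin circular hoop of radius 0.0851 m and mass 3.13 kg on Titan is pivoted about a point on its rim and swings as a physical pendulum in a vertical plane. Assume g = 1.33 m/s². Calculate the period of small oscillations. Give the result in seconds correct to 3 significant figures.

2.25 s

I_cm = mr² = 0.02267 kg·m². The pivot is at distance d = 0.0851 m from the centre of mass.
By the parallel-axis theorem, I = I_cm + md² = 0.02267 + 0.02267 = 0.04533 kg·m².
T = 2π√(I/(mgd)) = 2π√(0.04533/(3.13 × 1.33 × 0.0851)) = 2.25 s.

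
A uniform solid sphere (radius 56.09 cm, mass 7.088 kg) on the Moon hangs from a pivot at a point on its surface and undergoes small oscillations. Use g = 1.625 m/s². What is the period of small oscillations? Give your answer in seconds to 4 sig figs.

I_cm = (2/5)mr² = 0.89198 kg·m². The pivot is at distance d = 0.5609 m from the centre of mass.
By the parallel-axis theorem, I = I_cm + md² = 0.89198 + 2.2299 = 3.1219 kg·m².
T = 2π√(I/(mgd)) = 2π√(3.1219/(7.088 × 1.625 × 0.5609)) = 4.368 s.

4.368 s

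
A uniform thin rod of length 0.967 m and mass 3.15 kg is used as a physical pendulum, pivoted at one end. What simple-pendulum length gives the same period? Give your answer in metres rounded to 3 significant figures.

The equivalent simple-pendulum length is L_eq = I/(md), where I is about the pivot and d = 0.4835 m.
I_cm = (1/12)mL² = 0.2455 kg·m², so I = I_cm + md² = 0.2455 + 0.7364 = 0.9818 kg·m².
L_eq = 0.9818/(3.15 × 0.4835) = 0.645 m.

0.645 m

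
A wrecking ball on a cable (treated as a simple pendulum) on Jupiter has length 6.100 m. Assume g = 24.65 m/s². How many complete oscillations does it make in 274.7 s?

87

T = 2π√(L/g) = 2π√(6.100/24.65) = 3.1256 s.
Number of complete oscillations = ⌊274.7/3.1256⌋ = ⌊87.887⌋ = 87.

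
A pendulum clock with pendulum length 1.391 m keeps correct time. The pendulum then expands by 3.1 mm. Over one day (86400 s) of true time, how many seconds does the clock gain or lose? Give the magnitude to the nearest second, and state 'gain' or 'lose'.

lose 96 s

T ∝ √L, so T'/T = √(1.39410/1.391) = 1.00111.
In 86400 s of true time the clock registers 86400/1.00111 = 86303.9 s, so it loses 96 s.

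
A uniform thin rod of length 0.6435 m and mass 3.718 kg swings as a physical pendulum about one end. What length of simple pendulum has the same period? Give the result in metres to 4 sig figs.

0.4290 m

The equivalent simple-pendulum length is L_eq = I/(md), where I is about the pivot and d = 0.32175 m.
I_cm = (1/12)mL² = 0.12830 kg·m², so I = I_cm + md² = 0.12830 + 0.38490 = 0.51320 kg·m².
L_eq = 0.51320/(3.718 × 0.32175) = 0.4290 m.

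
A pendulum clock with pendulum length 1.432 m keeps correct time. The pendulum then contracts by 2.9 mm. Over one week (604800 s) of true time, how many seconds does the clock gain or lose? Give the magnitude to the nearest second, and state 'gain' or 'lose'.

gain 613 s

T ∝ √L, so T'/T = √(1.42910/1.432) = 0.998987.
In 604800 s of true time the clock registers 604800/0.998987 = 605413.3 s, so it gains 613 s.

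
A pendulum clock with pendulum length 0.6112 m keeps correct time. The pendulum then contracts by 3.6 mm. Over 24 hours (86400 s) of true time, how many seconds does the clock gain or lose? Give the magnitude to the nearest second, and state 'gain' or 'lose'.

T ∝ √L, so T'/T = √(0.60760/0.6112) = 0.997051.
In 86400 s of true time the clock registers 86400/0.997051 = 86655.6 s, so it gains 256 s.

gain 256 s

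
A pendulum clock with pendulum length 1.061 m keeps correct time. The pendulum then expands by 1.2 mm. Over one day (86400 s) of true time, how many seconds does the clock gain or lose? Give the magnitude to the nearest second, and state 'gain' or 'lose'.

T ∝ √L, so T'/T = √(1.06220/1.061) = 1.00057.
In 86400 s of true time the clock registers 86400/1.00057 = 86351.2 s, so it loses 49 s.

lose 49 s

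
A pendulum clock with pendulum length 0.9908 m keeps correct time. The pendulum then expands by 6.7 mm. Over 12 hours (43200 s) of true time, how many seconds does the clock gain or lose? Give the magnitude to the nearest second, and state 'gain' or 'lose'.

lose 145 s

T ∝ √L, so T'/T = √(0.99750/0.9908) = 1.00338.
In 43200 s of true time the clock registers 43200/1.00338 = 43054.7 s, so it loses 145 s.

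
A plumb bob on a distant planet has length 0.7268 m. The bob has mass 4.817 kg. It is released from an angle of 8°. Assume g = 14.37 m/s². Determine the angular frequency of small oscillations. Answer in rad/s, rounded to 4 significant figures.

ω = √(g/L) = √(14.37/0.7268) = 4.447 rad/s.

4.447 rad/s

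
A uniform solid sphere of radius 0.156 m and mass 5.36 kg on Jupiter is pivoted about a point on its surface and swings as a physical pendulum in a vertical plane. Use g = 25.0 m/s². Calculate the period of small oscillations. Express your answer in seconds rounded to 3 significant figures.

0.587 s

I_cm = (2/5)mr² = 0.05218 kg·m². The pivot is at distance d = 0.156 m from the centre of mass.
By the parallel-axis theorem, I = I_cm + md² = 0.05218 + 0.1304 = 0.1826 kg·m².
T = 2π√(I/(mgd)) = 2π√(0.1826/(5.36 × 25.0 × 0.156)) = 0.587 s.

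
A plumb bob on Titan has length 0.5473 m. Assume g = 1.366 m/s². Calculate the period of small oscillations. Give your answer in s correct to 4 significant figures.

3.977 s

T = 2π√(L/g) = 2π√(0.5473/1.366) = 2π × 0.63298 = 3.977 s.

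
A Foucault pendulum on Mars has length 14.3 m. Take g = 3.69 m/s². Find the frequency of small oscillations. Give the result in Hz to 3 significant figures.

0.0808 Hz

T = 2π√(L/g) = 2π√(14.3/3.69) = 12.37 s, so f = 1/T = 0.0808 Hz.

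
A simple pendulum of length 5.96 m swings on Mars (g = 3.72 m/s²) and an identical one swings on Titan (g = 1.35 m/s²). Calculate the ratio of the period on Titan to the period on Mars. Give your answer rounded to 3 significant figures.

1.66

T ∝ 1/√g, so T₂/T₁ = √(g₁/g₂) = √(3.72/1.35) = 1.66.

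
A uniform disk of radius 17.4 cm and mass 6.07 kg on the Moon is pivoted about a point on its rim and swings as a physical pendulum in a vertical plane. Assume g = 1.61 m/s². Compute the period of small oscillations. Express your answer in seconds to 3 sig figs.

2.53 s

I_cm = ½mr² = 0.09189 kg·m². The pivot is at distance d = 0.174 m from the centre of mass.
By the parallel-axis theorem, I = I_cm + md² = 0.09189 + 0.1838 = 0.2757 kg·m².
T = 2π√(I/(mgd)) = 2π√(0.2757/(6.07 × 1.61 × 0.174)) = 2.53 s.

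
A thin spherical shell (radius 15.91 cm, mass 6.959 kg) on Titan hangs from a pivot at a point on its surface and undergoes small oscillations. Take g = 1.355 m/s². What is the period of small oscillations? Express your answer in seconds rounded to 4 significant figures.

2.780 s

I_cm = (2/3)mr² = 0.11743 kg·m². The pivot is at distance d = 0.1591 m from the centre of mass.
By the parallel-axis theorem, I = I_cm + md² = 0.11743 + 0.17615 = 0.29359 kg·m².
T = 2π√(I/(mgd)) = 2π√(0.29359/(6.959 × 1.355 × 0.1591)) = 2.780 s.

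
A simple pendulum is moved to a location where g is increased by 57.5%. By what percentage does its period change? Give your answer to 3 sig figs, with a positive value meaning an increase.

T ∝ 1/√g, so T'/T = 1/√(1.575) = 0.7968.
Percentage change in T = (0.7968 − 1) × 100% = -20.3%.

-20.3%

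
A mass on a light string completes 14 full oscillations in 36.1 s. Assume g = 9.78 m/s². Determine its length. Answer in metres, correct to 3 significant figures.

T = 36.1/14 = 2.579 s.
From T = 2π√(L/g), L = gT²/(4π²) = 9.78 × 2.579²/(4π²) = 1.65 m.

1.65 m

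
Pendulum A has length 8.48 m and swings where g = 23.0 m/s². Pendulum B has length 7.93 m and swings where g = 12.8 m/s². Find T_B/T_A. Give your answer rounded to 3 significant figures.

1.30

T = 2π√(L/g), so T_B/T_A = √((L_B/g_B)/(L_A/g_A)) = √((7.93/12.8)/(8.48/23.0)) = 1.30.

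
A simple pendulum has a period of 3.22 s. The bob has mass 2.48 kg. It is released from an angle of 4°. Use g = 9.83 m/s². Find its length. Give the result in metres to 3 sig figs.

From T = 2π√(L/g), L = gT²/(4π²) = 9.83 × 3.220²/(4π²) = 2.58 m.

2.58 m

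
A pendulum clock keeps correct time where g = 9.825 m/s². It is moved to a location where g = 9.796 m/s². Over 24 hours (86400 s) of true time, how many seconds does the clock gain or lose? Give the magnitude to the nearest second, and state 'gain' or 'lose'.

lose 128 s

The clock's period scales as T ∝ 1/√g, so T'/T = √(9.825/9.796) = 1.00148.
In 86400 s of true time the clock registers 86400/1.00148 = 86272.4 s, so it loses 128 s.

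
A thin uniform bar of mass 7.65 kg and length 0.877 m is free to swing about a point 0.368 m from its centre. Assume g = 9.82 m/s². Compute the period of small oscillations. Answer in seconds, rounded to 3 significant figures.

For a physical pendulum T = 2π√(I/(mgd)), with d = 0.3680 m from pivot to centre of mass.
I_cm = mL²/12 = 7.65 × 0.877²/12 = 0.4903 kg·m²; I = I_cm + md² = 0.4903 + 7.65 × 0.3680² = 1.526 kg·m².
T = 2π√(1.526/(7.65 × 9.82 × 0.3680)) = 1.48 s.

1.48 s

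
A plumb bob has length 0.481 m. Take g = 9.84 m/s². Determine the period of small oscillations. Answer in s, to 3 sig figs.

1.39 s

T = 2π√(L/g) = 2π√(0.481/9.84) = 2π × 0.2211 = 1.39 s.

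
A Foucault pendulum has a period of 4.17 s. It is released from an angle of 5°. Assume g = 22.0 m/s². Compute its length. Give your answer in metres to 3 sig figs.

From T = 2π√(L/g), L = gT²/(4π²) = 22.0 × 4.170²/(4π²) = 9.69 m.

9.69 m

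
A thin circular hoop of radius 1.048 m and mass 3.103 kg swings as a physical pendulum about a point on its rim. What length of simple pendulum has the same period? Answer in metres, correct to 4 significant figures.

2.096 m

The equivalent simple-pendulum length is L_eq = I/(md), where I is about the pivot and d = 1.0480 m.
I_cm = mR² = 3.4080 kg·m², so I = I_cm + md² = 3.4080 + 3.4080 = 6.8161 kg·m².
L_eq = 6.8161/(3.103 × 1.0480) = 2.096 m.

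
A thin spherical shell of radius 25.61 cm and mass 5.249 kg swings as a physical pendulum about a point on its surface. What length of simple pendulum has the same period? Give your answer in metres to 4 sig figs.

The equivalent simple-pendulum length is L_eq = I/(md), where I is about the pivot and d = 0.25610 m.
I_cm = (2/3)mR² = 0.22951 kg·m², so I = I_cm + md² = 0.22951 + 0.34427 = 0.57378 kg·m².
L_eq = 0.57378/(5.249 × 0.25610) = 0.4268 m.

0.4268 m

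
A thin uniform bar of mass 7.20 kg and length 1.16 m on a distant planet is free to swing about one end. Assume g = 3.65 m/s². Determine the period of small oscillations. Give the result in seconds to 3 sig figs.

For a physical pendulum T = 2π√(I/(mgd)), with d = 0.5800 m from pivot to centre of mass.
I_cm = mL²/12 = 7.20 × 1.16²/12 = 0.8074 kg·m²; I = I_cm + md² = 0.8074 + 7.20 × 0.5800² = 3.229 kg·m².
T = 2π√(3.229/(7.20 × 3.65 × 0.5800)) = 2.89 s.

2.89 s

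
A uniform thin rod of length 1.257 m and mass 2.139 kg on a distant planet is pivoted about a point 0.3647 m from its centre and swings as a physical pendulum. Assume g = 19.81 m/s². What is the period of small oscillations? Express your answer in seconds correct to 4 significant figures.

For a physical pendulum T = 2π√(I/(mgd)), with d = 0.36470 m from pivot to centre of mass.
I_cm = mL²/12 = 2.139 × 1.257²/12 = 0.28164 kg·m²; I = I_cm + md² = 0.28164 + 2.139 × 0.36470² = 0.56614 kg·m².
T = 2π√(0.56614/(2.139 × 19.81 × 0.36470)) = 1.203 s.

1.203 s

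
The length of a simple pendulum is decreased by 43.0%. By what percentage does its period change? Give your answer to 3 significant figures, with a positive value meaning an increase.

T ∝ √L, so T'/T = √(0.5700) = 0.7550.
Percentage change in T = (0.7550 − 1) × 100% = -24.5%.

-24.5%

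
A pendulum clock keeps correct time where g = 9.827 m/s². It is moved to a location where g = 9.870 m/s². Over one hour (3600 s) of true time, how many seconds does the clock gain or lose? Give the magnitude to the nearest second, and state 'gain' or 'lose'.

The clock's period scales as T ∝ 1/√g, so T'/T = √(9.827/9.870) = 0.997819.
In 3600 s of true time the clock registers 3600/0.997819 = 3607.9 s, so it gains 8 s.

gain 8 s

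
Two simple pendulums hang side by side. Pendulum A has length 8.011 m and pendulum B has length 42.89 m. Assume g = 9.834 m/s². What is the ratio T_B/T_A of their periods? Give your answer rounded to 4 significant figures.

T ∝ √L, so T_B/T_A = √(L_B/L_A) = √(42.89/8.011) = 2.314.

2.314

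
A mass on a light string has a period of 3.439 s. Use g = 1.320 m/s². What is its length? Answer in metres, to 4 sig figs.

0.3954 m

From T = 2π√(L/g), L = gT²/(4π²) = 1.320 × 3.4390²/(4π²) = 0.3954 m.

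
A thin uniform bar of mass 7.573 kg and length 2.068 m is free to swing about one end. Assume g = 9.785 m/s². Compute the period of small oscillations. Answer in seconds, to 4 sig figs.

For a physical pendulum T = 2π√(I/(mgd)), with d = 1.0340 m from pivot to centre of mass.
I_cm = mL²/12 = 7.573 × 2.068²/12 = 2.6989 kg·m²; I = I_cm + md² = 2.6989 + 7.573 × 1.0340² = 10.796 kg·m².
T = 2π√(10.796/(7.573 × 9.785 × 1.0340)) = 2.358 s.

2.358 s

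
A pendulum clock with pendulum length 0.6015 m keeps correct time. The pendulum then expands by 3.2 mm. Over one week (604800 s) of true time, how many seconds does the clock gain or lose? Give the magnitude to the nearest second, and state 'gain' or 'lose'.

lose 1602 s

T ∝ √L, so T'/T = √(0.60470/0.6015) = 1.00266.
In 604800 s of true time the clock registers 604800/1.00266 = 603197.6 s, so it loses 1602 s.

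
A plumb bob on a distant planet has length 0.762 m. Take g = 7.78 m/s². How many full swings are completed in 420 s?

213

T = 2π√(L/g) = 2π√(0.762/7.78) = 1.966 s.
Number of complete oscillations = ⌊420/1.966⌋ = ⌊213.6⌋ = 213.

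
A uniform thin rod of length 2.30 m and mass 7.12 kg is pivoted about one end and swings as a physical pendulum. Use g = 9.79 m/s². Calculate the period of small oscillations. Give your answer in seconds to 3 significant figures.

For a physical pendulum T = 2π√(I/(mgd)), with d = 1.150 m from pivot to centre of mass.
I_cm = mL²/12 = 7.12 × 2.30²/12 = 3.139 kg·m²; I = I_cm + md² = 3.139 + 7.12 × 1.150² = 12.55 kg·m².
T = 2π√(12.55/(7.12 × 9.79 × 1.150)) = 2.49 s.

2.49 s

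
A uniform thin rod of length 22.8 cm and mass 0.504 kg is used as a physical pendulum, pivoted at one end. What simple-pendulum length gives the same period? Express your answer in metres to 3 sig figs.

0.152 m

The equivalent simple-pendulum length is L_eq = I/(md), where I is about the pivot and d = 0.1140 m.
I_cm = (1/12)mL² = 0.002183 kg·m², so I = I_cm + md² = 0.002183 + 0.006550 = 0.008733 kg·m².
L_eq = 0.008733/(0.504 × 0.1140) = 0.152 m.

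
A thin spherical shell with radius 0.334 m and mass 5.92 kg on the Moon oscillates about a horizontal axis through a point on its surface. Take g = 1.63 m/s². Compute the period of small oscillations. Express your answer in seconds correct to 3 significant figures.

3.67 s

I_cm = (2/3)mr² = 0.4403 kg·m². The pivot is at distance d = 0.334 m from the centre of mass.
By the parallel-axis theorem, I = I_cm + md² = 0.4403 + 0.6604 = 1.101 kg·m².
T = 2π√(I/(mgd)) = 2π√(1.101/(5.92 × 1.63 × 0.334)) = 3.67 s.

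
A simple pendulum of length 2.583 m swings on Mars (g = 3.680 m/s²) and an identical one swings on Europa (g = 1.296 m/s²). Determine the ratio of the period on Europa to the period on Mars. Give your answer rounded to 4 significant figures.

1.685

T ∝ 1/√g, so T₂/T₁ = √(g₁/g₂) = √(3.680/1.296) = 1.685.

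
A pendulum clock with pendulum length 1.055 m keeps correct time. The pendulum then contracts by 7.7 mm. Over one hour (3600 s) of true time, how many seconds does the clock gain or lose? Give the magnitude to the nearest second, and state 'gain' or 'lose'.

T ∝ √L, so T'/T = √(1.04730/1.055) = 0.996344.
In 3600 s of true time the clock registers 3600/0.996344 = 3613.2 s, so it gains 13 s.

gain 13 s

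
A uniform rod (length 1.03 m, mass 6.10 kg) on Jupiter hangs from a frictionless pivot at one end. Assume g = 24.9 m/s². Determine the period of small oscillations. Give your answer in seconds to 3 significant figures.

For a physical pendulum T = 2π√(I/(mgd)), with d = 0.5150 m from pivot to centre of mass.
I_cm = mL²/12 = 6.10 × 1.03²/12 = 0.5393 kg·m²; I = I_cm + md² = 0.5393 + 6.10 × 0.5150² = 2.157 kg·m².
T = 2π√(2.157/(6.10 × 24.9 × 0.5150)) = 1.04 s.

1.04 s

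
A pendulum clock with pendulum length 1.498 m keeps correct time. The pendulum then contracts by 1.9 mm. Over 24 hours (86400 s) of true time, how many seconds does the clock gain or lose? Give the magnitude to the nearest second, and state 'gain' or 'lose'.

T ∝ √L, so T'/T = √(1.49610/1.498) = 0.999366.
In 86400 s of true time the clock registers 86400/0.999366 = 86454.8 s, so it gains 55 s.

gain 55 s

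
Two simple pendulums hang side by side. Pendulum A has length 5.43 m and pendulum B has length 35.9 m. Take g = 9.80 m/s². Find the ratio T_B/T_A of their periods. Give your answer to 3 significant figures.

T ∝ √L, so T_B/T_A = √(L_B/L_A) = √(35.9/5.43) = 2.57.

2.57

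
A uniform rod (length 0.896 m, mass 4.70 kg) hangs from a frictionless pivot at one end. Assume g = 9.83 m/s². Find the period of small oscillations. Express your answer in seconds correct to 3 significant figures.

For a physical pendulum T = 2π√(I/(mgd)), with d = 0.4480 m from pivot to centre of mass.
I_cm = mL²/12 = 4.70 × 0.896²/12 = 0.3144 kg·m²; I = I_cm + md² = 0.3144 + 4.70 × 0.4480² = 1.258 kg·m².
T = 2π√(1.258/(4.70 × 9.83 × 0.4480)) = 1.55 s.

1.55 s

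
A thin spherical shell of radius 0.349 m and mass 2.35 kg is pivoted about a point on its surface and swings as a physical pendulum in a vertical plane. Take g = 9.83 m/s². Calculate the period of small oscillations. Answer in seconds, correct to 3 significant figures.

1.53 s

I_cm = (2/3)mr² = 0.1908 kg·m². The pivot is at distance d = 0.349 m from the centre of mass.
By the parallel-axis theorem, I = I_cm + md² = 0.1908 + 0.2862 = 0.4771 kg·m².
T = 2π√(I/(mgd)) = 2π√(0.4771/(2.35 × 9.83 × 0.349)) = 1.53 s.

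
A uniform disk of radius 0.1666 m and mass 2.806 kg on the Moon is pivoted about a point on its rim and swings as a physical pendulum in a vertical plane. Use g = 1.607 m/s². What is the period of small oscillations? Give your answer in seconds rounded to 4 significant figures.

I_cm = ½mr² = 0.038941 kg·m². The pivot is at distance d = 0.1666 m from the centre of mass.
By the parallel-axis theorem, I = I_cm + md² = 0.038941 + 0.077882 = 0.11682 kg·m².
T = 2π√(I/(mgd)) = 2π√(0.11682/(2.806 × 1.607 × 0.1666)) = 2.478 s.

2.478 s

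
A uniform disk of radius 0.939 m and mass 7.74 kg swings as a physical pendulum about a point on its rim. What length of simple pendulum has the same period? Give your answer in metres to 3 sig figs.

1.41 m

The equivalent simple-pendulum length is L_eq = I/(md), where I is about the pivot and d = 0.9390 m.
I_cm = ½mR² = 3.412 kg·m², so I = I_cm + md² = 3.412 + 6.825 = 10.24 kg·m².
L_eq = 10.24/(7.74 × 0.9390) = 1.41 m.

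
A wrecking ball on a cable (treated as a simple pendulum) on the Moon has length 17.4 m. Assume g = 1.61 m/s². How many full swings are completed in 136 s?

6

T = 2π√(L/g) = 2π√(17.4/1.61) = 20.66 s.
Number of complete oscillations = ⌊136/20.66⌋ = ⌊6.584⌋ = 6.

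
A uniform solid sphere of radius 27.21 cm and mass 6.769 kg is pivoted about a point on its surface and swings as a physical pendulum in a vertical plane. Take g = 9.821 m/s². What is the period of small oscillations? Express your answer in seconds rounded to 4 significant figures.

1.237 s

I_cm = (2/5)mr² = 0.20047 kg·m². The pivot is at distance d = 0.2721 m from the centre of mass.
By the parallel-axis theorem, I = I_cm + md² = 0.20047 + 0.50117 = 0.70163 kg·m².
T = 2π√(I/(mgd)) = 2π√(0.70163/(6.769 × 9.821 × 0.2721)) = 1.237 s.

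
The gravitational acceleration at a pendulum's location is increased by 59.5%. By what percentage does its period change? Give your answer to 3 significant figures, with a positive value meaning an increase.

T ∝ 1/√g, so T'/T = 1/√(1.595) = 0.7918.
Percentage change in T = (0.7918 − 1) × 100% = -20.8%.

-20.8%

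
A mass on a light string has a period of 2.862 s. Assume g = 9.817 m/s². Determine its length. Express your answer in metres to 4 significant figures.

From T = 2π√(L/g), L = gT²/(4π²) = 9.817 × 2.8620²/(4π²) = 2.037 m.

2.037 m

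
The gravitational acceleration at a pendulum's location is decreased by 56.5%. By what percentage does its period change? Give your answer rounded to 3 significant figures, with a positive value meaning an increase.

T ∝ 1/√g, so T'/T = 1/√(0.4350) = 1.516.
Percentage change in T = (1.516 − 1) × 100% = 51.6%.

51.6%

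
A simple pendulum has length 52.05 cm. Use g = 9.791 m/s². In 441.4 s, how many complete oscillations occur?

304

T = 2π√(L/g) = 2π√(0.5205/9.791) = 1.4487 s.
Number of complete oscillations = ⌊441.4/1.4487⌋ = ⌊304.69⌋ = 304.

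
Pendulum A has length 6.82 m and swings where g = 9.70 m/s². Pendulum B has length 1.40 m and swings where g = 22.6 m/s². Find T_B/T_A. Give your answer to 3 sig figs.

T = 2π√(L/g), so T_B/T_A = √((L_B/g_B)/(L_A/g_A)) = √((1.40/22.6)/(6.82/9.70)) = 0.297.

0.297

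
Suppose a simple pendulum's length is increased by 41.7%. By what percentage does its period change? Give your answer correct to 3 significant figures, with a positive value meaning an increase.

T ∝ √L, so T'/T = √(1.417) = 1.190.
Percentage change in T = (1.190 − 1) × 100% = 19.0%.

19.0%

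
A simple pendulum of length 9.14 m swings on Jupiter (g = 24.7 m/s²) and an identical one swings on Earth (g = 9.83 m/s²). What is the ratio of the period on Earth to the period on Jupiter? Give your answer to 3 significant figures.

T ∝ 1/√g, so T₂/T₁ = √(g₁/g₂) = √(24.7/9.83) = 1.59.

1.59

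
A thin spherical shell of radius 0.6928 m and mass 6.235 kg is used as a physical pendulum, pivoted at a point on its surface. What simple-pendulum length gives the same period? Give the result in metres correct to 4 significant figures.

The equivalent simple-pendulum length is L_eq = I/(md), where I is about the pivot and d = 0.69280 m.
I_cm = (2/3)mR² = 1.9951 kg·m², so I = I_cm + md² = 1.9951 + 2.9926 = 4.9877 kg·m².
L_eq = 4.9877/(6.235 × 0.69280) = 1.155 m.

1.155 m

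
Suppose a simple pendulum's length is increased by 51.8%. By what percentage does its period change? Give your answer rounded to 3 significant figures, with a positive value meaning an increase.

23.2%

T ∝ √L, so T'/T = √(1.518) = 1.232.
Percentage change in T = (1.232 − 1) × 100% = 23.2%.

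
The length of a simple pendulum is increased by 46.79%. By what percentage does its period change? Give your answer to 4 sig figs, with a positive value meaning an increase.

T ∝ √L, so T'/T = √(1.4679) = 1.2116.
Percentage change in T = (1.2116 − 1) × 100% = 21.16%.

21.16%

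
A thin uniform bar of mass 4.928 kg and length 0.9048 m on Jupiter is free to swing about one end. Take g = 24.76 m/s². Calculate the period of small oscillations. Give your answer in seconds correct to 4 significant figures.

For a physical pendulum T = 2π√(I/(mgd)), with d = 0.45240 m from pivot to centre of mass.
I_cm = mL²/12 = 4.928 × 0.9048²/12 = 0.33620 kg·m²; I = I_cm + md² = 0.33620 + 4.928 × 0.45240² = 1.3448 kg·m².
T = 2π√(1.3448/(4.928 × 24.76 × 0.45240)) = 0.9807 s.

0.9807 s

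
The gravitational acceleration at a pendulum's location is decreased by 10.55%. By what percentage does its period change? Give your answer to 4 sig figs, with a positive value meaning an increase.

T ∝ 1/√g, so T'/T = 1/√(0.89450) = 1.0573.
Percentage change in T = (1.0573 − 1) × 100% = 5.733%.

5.733%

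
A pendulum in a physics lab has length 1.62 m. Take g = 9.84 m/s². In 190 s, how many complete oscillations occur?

74

T = 2π√(L/g) = 2π√(1.62/9.84) = 2.549 s.
Number of complete oscillations = ⌊190/2.549⌋ = ⌊74.53⌋ = 74.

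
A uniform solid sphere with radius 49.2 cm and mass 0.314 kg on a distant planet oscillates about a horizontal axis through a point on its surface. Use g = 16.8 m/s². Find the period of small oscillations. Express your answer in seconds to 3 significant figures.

1.27 s

I_cm = (2/5)mr² = 0.03040 kg·m². The pivot is at distance d = 0.492 m from the centre of mass.
By the parallel-axis theorem, I = I_cm + md² = 0.03040 + 0.07601 = 0.1064 kg·m².
T = 2π√(I/(mgd)) = 2π√(0.1064/(0.314 × 16.8 × 0.492)) = 1.27 s.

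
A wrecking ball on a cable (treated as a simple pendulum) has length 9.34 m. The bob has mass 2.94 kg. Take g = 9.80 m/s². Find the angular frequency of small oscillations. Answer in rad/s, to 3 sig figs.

1.02 rad/s

ω = √(g/L) = √(9.80/9.34) = 1.02 rad/s.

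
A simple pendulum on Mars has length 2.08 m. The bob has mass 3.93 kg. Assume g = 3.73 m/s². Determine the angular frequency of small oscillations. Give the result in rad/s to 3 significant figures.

1.34 rad/s

ω = √(g/L) = √(3.73/2.08) = 1.34 rad/s.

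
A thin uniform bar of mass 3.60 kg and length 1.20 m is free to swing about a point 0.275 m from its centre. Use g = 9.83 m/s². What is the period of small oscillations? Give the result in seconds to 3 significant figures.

1.69 s

For a physical pendulum T = 2π√(I/(mgd)), with d = 0.2750 m from pivot to centre of mass.
I_cm = mL²/12 = 3.60 × 1.20²/12 = 0.4320 kg·m²; I = I_cm + md² = 0.4320 + 3.60 × 0.2750² = 0.7043 kg·m².
T = 2π√(0.7043/(3.60 × 9.83 × 0.2750)) = 1.69 s.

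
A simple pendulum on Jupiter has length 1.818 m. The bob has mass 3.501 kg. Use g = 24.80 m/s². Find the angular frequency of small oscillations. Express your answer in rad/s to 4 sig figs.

3.693 rad/s

ω = √(g/L) = √(24.80/1.818) = 3.693 rad/s.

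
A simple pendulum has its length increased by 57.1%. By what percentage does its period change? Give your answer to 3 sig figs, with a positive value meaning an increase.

25.3%

T ∝ √L, so T'/T = √(1.571) = 1.253.
Percentage change in T = (1.253 − 1) × 100% = 25.3%.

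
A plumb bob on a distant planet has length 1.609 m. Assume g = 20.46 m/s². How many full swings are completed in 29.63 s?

16

T = 2π√(L/g) = 2π√(1.609/20.46) = 1.7620 s.
Number of complete oscillations = ⌊29.63/1.7620⌋ = ⌊16.816⌋ = 16.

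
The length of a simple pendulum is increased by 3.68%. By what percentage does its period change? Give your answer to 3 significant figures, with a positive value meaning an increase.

T ∝ √L, so T'/T = √(1.037) = 1.018.
Percentage change in T = (1.018 − 1) × 100% = 1.82%.

1.82%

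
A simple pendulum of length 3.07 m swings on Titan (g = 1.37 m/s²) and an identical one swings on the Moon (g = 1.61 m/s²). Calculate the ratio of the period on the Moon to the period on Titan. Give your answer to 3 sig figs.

0.922

T ∝ 1/√g, so T₂/T₁ = √(g₁/g₂) = √(1.37/1.61) = 0.922.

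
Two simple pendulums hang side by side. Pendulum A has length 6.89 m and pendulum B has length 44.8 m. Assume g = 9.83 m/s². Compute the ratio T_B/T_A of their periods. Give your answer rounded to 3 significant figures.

2.55

T ∝ √L, so T_B/T_A = √(L_B/L_A) = √(44.8/6.89) = 2.55.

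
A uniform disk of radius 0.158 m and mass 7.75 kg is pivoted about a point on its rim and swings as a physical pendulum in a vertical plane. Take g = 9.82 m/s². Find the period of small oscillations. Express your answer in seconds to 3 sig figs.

I_cm = ½mr² = 0.09674 kg·m². The pivot is at distance d = 0.158 m from the centre of mass.
By the parallel-axis theorem, I = I_cm + md² = 0.09674 + 0.1935 = 0.2902 kg·m².
T = 2π√(I/(mgd)) = 2π√(0.2902/(7.75 × 9.82 × 0.158)) = 0.976 s.

0.976 s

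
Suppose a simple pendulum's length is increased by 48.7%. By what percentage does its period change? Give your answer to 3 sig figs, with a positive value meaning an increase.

T ∝ √L, so T'/T = √(1.487) = 1.219.
Percentage change in T = (1.219 − 1) × 100% = 21.9%.

21.9%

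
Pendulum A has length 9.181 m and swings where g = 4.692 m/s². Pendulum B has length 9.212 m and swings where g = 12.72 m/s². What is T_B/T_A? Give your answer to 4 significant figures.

0.6084

T = 2π√(L/g), so T_B/T_A = √((L_B/g_B)/(L_A/g_A)) = √((9.212/12.72)/(9.181/4.692)) = 0.6084.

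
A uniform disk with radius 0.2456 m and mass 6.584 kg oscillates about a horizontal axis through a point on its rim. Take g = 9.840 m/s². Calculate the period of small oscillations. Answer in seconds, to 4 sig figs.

I_cm = ½mr² = 0.19857 kg·m². The pivot is at distance d = 0.2456 m from the centre of mass.
By the parallel-axis theorem, I = I_cm + md² = 0.19857 + 0.39714 = 0.59571 kg·m².
T = 2π√(I/(mgd)) = 2π√(0.59571/(6.584 × 9.840 × 0.2456)) = 1.216 s.

1.216 s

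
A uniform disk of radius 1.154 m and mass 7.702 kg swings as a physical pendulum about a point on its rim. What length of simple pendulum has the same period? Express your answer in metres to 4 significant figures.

The equivalent simple-pendulum length is L_eq = I/(md), where I is about the pivot and d = 1.1540 m.
I_cm = ½mR² = 5.1284 kg·m², so I = I_cm + md² = 5.1284 + 10.257 = 15.385 kg·m².
L_eq = 15.385/(7.702 × 1.1540) = 1.731 m.

1.731 m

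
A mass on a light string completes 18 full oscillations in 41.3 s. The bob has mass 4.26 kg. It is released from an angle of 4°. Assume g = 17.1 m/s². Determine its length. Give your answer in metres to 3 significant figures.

2.28 m

T = 41.3/18 = 2.294 s.
From T = 2π√(L/g), L = gT²/(4π²) = 17.1 × 2.294²/(4π²) = 2.28 m.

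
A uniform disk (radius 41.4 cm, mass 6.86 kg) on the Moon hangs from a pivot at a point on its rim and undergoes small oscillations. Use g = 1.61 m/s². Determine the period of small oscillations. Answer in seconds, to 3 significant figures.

I_cm = ½mr² = 0.5879 kg·m². The pivot is at distance d = 0.414 m from the centre of mass.
By the parallel-axis theorem, I = I_cm + md² = 0.5879 + 1.176 = 1.764 kg·m².
T = 2π√(I/(mgd)) = 2π√(1.764/(6.86 × 1.61 × 0.414)) = 3.90 s.

3.90 s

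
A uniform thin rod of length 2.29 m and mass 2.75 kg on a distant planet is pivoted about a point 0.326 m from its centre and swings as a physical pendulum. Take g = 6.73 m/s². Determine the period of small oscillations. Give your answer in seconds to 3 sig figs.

3.13 s

For a physical pendulum T = 2π√(I/(mgd)), with d = 0.3260 m from pivot to centre of mass.
I_cm = mL²/12 = 2.75 × 2.29²/12 = 1.202 kg·m²; I = I_cm + md² = 1.202 + 2.75 × 0.3260² = 1.494 kg·m².
T = 2π√(1.494/(2.75 × 6.73 × 0.3260)) = 3.13 s.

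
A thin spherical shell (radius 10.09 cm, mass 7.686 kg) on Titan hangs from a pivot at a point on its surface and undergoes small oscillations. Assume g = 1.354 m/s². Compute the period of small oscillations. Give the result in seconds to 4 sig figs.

2.214 s

I_cm = (2/3)mr² = 0.052166 kg·m². The pivot is at distance d = 0.1009 m from the centre of mass.
By the parallel-axis theorem, I = I_cm + md² = 0.052166 + 0.078250 = 0.13042 kg·m².
T = 2π√(I/(mgd)) = 2π√(0.13042/(7.686 × 1.354 × 0.1009)) = 2.214 s.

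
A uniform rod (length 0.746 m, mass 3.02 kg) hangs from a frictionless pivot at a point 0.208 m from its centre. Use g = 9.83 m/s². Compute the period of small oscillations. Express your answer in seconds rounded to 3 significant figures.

For a physical pendulum T = 2π√(I/(mgd)), with d = 0.2080 m from pivot to centre of mass.
I_cm = mL²/12 = 3.02 × 0.746²/12 = 0.1401 kg·m²; I = I_cm + md² = 0.1401 + 3.02 × 0.2080² = 0.2707 kg·m².
T = 2π√(0.2707/(3.02 × 9.83 × 0.2080)) = 1.32 s.

1.32 s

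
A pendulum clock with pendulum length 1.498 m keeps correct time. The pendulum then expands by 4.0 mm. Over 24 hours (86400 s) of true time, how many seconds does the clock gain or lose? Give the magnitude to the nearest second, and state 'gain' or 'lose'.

lose 115 s

T ∝ √L, so T'/T = √(1.50200/1.498) = 1.00133.
In 86400 s of true time the clock registers 86400/1.00133 = 86284.9 s, so it loses 115 s.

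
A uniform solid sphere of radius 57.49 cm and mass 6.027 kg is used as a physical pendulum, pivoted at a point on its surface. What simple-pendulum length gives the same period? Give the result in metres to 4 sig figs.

0.8049 m

The equivalent simple-pendulum length is L_eq = I/(md), where I is about the pivot and d = 0.57490 m.
I_cm = (2/5)mR² = 0.79679 kg·m², so I = I_cm + md² = 0.79679 + 1.9920 = 2.7888 kg·m².
L_eq = 2.7888/(6.027 × 0.57490) = 0.8049 m.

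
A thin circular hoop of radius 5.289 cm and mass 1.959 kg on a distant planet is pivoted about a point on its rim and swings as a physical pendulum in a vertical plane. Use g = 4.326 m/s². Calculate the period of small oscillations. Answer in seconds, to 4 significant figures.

I_cm = mr² = 0.0054800 kg·m². The pivot is at distance d = 0.05289 m from the centre of mass.
By the parallel-axis theorem, I = I_cm + md² = 0.0054800 + 0.0054800 = 0.010960 kg·m².
T = 2π√(I/(mgd)) = 2π√(0.010960/(1.959 × 4.326 × 0.05289)) = 0.9825 s.

0.9825 s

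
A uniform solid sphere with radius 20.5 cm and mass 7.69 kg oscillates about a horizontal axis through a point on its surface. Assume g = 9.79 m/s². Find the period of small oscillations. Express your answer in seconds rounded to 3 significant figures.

I_cm = (2/5)mr² = 0.1293 kg·m². The pivot is at distance d = 0.205 m from the centre of mass.
By the parallel-axis theorem, I = I_cm + md² = 0.1293 + 0.3232 = 0.4524 kg·m².
T = 2π√(I/(mgd)) = 2π√(0.4524/(7.69 × 9.79 × 0.205)) = 1.08 s.

1.08 s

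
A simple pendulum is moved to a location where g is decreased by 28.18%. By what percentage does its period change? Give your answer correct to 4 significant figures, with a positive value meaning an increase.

T ∝ 1/√g, so T'/T = 1/√(0.71820) = 1.1800.
Percentage change in T = (1.1800 − 1) × 100% = 18.00%.

18.00%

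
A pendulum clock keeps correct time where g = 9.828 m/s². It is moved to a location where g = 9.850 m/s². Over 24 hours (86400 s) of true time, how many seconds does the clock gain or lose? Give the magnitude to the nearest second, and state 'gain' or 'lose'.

gain 97 s

The clock's period scales as T ∝ 1/√g, so T'/T = √(9.828/9.850) = 0.998883.
In 86400 s of true time the clock registers 86400/0.998883 = 86496.6 s, so it gains 97 s.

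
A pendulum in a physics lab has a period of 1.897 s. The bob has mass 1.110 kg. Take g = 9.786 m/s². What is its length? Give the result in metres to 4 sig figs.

From T = 2π√(L/g), L = gT²/(4π²) = 9.786 × 1.8970²/(4π²) = 0.8920 m.

0.8920 m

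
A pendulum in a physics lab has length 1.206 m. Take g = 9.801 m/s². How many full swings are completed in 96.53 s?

43

T = 2π√(L/g) = 2π√(1.206/9.801) = 2.2040 s.
Number of complete oscillations = ⌊96.53/2.2040⌋ = ⌊43.797⌋ = 43.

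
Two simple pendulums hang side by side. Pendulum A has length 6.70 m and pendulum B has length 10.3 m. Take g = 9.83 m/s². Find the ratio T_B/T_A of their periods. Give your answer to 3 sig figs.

T ∝ √L, so T_B/T_A = √(L_B/L_A) = √(10.3/6.70) = 1.24.

1.24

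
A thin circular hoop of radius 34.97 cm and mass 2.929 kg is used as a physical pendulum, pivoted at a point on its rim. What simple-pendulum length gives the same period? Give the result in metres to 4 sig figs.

0.6994 m

The equivalent simple-pendulum length is L_eq = I/(md), where I is about the pivot and d = 0.34970 m.
I_cm = mR² = 0.35819 kg·m², so I = I_cm + md² = 0.35819 + 0.35819 = 0.71638 kg·m².
L_eq = 0.71638/(2.929 × 0.34970) = 0.6994 m.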